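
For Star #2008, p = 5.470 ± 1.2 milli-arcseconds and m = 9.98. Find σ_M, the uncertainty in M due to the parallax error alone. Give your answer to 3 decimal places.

M = m − 5 log₁₀ d + 5 = m + 5 log₁₀ p + 5, so ∂M/∂p = 5/(p ln 10).
σ_M = (5/ln 10) · (σ_p/p) = 2.1715 × 1.2/5.470 = 2.1715 × 0.21938 = 0.47638.

σ_M = 0.476 mag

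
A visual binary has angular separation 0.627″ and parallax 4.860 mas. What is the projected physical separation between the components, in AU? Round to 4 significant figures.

129.0 AU

d = 1/p = 1/0.004860″ = 205.76 pc.
At distance d (pc), an angle of θ arcsec spans θ·d AU: s = 0.627 × 205.76 = 129.01 AU.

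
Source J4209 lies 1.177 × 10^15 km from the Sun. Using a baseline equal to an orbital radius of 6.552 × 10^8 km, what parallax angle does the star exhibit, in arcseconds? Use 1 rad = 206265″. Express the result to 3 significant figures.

θ ≈ B/d = (6.552 × 10^8) / (1.177 × 10^15) = 5.5667 × 10^-7 rad.
In arcseconds: 5.5667 × 10^-7 × 206265 = 0.11482″.

0.115 arcsec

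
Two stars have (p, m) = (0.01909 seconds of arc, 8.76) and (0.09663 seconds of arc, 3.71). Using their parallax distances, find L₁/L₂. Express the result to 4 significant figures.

L₁/L₂ = 0.2447

d₁ = 1/p₁ = 1/0.01909″ = 52.383 pc; d₂ = 1/p₂ = 1/0.09663″ = 10.349 pc.
M₁ = m₁ − 5 log₁₀ d₁ + 5 = 8.76 − 8.5960 + 5 = 5.1640.
M₂ = 3.71 − 5.0745 + 5 = 3.6355.
L₁/L₂ = 10^(0.4(M₂ − M₁)) = 10^(0.4 × (-1.5285)) = 10^(-0.61140) = 0.24468.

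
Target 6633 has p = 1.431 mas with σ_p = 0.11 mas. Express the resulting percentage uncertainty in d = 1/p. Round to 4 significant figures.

For d = 1/p, |σ_d/d| = |σ_p/p|.
σ_p/p = 0.11 / 1.431 = 0.076869 = 7.6869%.

7.687%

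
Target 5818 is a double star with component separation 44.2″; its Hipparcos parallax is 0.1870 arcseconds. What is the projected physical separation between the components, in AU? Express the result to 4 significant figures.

d = 1/p = 1/0.1870″ = 5.3476 pc.
At distance d (pc), an angle of θ arcsec spans θ·d AU: s = 44.2 × 5.3476 = 236.36 AU.

236.4 AU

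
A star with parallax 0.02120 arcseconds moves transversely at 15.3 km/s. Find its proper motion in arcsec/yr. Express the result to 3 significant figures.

0.0684 arcsec/yr

d = 1/p = 1/0.02120″ = 47.17 pc.
μ = v_t / (4.74 d) = 15.3 / (4.74 × 47.17) = 15.3 / 223.59 = 0.068429 ″/yr.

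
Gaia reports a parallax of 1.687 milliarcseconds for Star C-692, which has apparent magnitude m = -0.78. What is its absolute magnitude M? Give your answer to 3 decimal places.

M = -9.644

d = 1/p = 1/0.001687″ = 592.77 pc.
m − M = 5 log₁₀(592.77) − 5 = 13.8644 − 5 = 8.8644.
M = m − (m − M) = -0.78 − 8.8644 = -9.644.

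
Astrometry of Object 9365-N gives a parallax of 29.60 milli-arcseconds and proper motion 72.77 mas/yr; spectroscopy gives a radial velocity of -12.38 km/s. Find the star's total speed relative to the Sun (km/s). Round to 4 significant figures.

17.00 km/s

d = 1/p = 1/0.02960″ = 33.784 pc.
μ = 72.77 mas/yr = 0.07277 ″/yr.
v_t = 4.740 μ d = 4.740 × 0.07277 × 33.784 = 11.653 km/s.
v = √(v_r² + v_t²) = √((-12.38)² + 11.653²) = √289.057 = 17.002 km/s.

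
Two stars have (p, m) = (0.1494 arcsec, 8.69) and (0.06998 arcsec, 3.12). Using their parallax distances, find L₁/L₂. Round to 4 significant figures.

d₁ = 1/p₁ = 1/0.1494″ = 6.6934 pc; d₂ = 1/p₂ = 1/0.06998″ = 14.29 pc.
M₁ = m₁ − 5 log₁₀ d₁ + 5 = 8.69 − 4.1282 + 5 = 9.5618.
M₂ = 3.12 − 5.7752 + 5 = 2.3448.
L₁/L₂ = 10^(0.4(M₂ − M₁)) = 10^(0.4 × (-7.2170)) = 10^(-2.88680) = 0.0012978.

L₁/L₂ = 0.001298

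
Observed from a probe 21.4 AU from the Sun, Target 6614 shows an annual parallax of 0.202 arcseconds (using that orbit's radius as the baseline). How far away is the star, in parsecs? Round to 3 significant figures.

With baseline B (in AU) and parallax p (in arcsec), d = B/p parsecs.
d = 21.4 / 0.202 = 105.94 pc.

106 pc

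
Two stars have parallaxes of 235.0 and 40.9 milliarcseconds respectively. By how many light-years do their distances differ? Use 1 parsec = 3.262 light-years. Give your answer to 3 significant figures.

d_A = 1/0.2350″ = 4.2553 pc; d_B = 1/0.04090″ = 24.45 pc.
|d_B − d_A| = |24.45 − 4.2553| = 20.195 pc = 20.195 × 3.262 ly = 65.876 ly.

65.9 ly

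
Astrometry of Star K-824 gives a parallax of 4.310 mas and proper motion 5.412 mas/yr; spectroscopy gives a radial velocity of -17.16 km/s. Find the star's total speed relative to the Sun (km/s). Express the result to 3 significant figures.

d = 1/p = 1/0.004310″ = 232.02 pc.
μ = 5.412 mas/yr = 0.005412 ″/yr.
v_t = 4.740 μ d = 4.740 × 0.005412 × 232.02 = 5.952 km/s.
v = √(v_r² + v_t²) = √((-17.16)² + 5.952²) = √329.892 = 18.163 km/s.

18.2 km/s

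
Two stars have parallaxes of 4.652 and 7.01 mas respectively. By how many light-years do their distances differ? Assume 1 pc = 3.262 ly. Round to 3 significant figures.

236 ly

d_A = 1/0.004652″ = 214.96 pc; d_B = 1/0.007010″ = 142.65 pc.
|d_B − d_A| = |142.65 − 214.96| = 72.31 pc = 72.31 × 3.262 ly = 235.88 ly.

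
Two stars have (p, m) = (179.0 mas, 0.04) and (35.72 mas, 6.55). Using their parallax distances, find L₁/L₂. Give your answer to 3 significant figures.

d₁ = 1/p₁ = 1/0.1790″ = 5.5866 pc; d₂ = 1/p₂ = 1/0.03572″ = 27.996 pc.
M₁ = m₁ − 5 log₁₀ d₁ + 5 = 0.04 − 3.7357 + 5 = 1.3043.
M₂ = 6.55 − 7.2355 + 5 = 4.3145.
L₁/L₂ = 10^(0.4(M₂ − M₁)) = 10^(0.4 × 3.0102) = 10^1.20408 = 15.999.

L₁/L₂ = 16.0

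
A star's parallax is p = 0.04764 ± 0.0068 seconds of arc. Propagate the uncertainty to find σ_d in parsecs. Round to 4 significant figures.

d = 1/p, so σ_d = σ_p / p².
σ_d = 0.00680 / (0.04764)² = 0.00680 / 0.0022696 = 2.9961 pc.

2.996 pc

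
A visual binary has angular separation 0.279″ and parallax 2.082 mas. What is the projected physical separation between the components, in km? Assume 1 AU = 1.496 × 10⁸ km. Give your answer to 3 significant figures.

2.00 × 10^10 km

d = 1/p = 1/0.002082″ = 480.31 pc.
At distance d (pc), an angle of θ arcsec spans θ·d AU: s = 0.279 × 480.31 = 134.01 AU.
= 134.01 × 1.496 × 10⁸ km = 2.0048 × 10^10 km.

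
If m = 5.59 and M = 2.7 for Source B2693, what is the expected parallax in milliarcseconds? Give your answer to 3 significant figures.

26.4 mas

m − M = 5.59 − 2.7 = 2.89.
d = 10^((m−M)/5 + 1) = 10^1.578 = 37.844 pc.
p = 1/d = 1/37.844 = 0.026424 arcsec = 26.424 mas.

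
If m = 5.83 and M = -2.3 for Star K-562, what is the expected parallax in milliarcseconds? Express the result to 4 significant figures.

2.366 mas

m − M = 5.83 − (-2.3) = 8.13.
d = 10^((m−M)/5 + 1) = 10^2.626 = 422.67 pc.
p = 1/d = 1/422.67 = 0.0023659 arcsec = 2.3659 mas.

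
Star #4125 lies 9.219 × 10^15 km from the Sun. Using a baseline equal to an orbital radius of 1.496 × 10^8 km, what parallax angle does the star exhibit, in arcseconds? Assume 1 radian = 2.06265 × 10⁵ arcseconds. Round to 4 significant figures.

θ ≈ B/d = (1.496 × 10^8) / (9.219 × 10^15) = 1.6227 × 10^-8 rad.
In arcseconds: 1.6227 × 10^-8 × 206265 = 0.0033471″.

0.003347 arcsec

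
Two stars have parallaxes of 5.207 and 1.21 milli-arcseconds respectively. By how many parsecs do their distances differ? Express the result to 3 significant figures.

634 pc

d_A = 1/0.005207″ = 192.05 pc; d_B = 1/0.001210″ = 826.45 pc.
|d_B − d_A| = |826.45 − 192.05| = 634.4 pc.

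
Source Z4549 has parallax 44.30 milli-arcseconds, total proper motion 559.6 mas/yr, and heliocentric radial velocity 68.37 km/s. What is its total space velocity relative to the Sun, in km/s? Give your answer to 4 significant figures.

d = 1/p = 1/0.04430″ = 22.573 pc.
μ = 559.6 mas/yr = 0.5596 ″/yr.
v_t = 4.740 μ d = 4.740 × 0.5596 × 22.573 = 59.875 km/s.
v = √(v_r² + v_t²) = √(68.37² + 59.875²) = √8259.47 = 90.882 km/s.

90.88 km/s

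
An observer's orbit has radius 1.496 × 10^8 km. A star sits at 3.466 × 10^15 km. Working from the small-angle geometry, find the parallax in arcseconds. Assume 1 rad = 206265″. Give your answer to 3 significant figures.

0.00890 arcsec

θ ≈ B/d = (1.496 × 10^8) / (3.466 × 10^15) = 4.3162 × 10^-8 rad.
In arcseconds: 4.3162 × 10^-8 × 206265 = 0.0089028″.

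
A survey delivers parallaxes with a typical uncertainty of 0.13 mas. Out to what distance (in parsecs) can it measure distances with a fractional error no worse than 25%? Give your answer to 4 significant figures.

σ_d/d = σ_p/p, so the condition is σ_p/p ≤ 0.25, i.e. p ≥ σ_p/0.25.
p_min = 0.13/0.25 = 0.52 mas = 0.00052 arcsec.
d_max = 1/p_min = 1/0.00052 = 1923.1 pc.

1923 pc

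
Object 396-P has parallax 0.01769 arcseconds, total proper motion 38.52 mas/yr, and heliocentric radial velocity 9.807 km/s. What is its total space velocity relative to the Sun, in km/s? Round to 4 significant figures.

14.24 km/s

d = 1/p = 1/0.01769″ = 56.529 pc.
μ = 38.52 mas/yr = 0.03852 ″/yr.
v_t = 4.740 μ d = 4.740 × 0.03852 × 56.529 = 10.321 km/s.
v = √(v_r² + v_t²) = √(9.807² + 10.321²) = √202.7 = 14.237 km/s.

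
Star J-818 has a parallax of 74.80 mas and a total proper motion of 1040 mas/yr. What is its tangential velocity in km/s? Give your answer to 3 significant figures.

65.9 km/s

d = 1/p = 1/0.07480″ = 13.369 pc.
μ = 1040 mas/yr = 1.04 ″/yr.
v_t = 4.74 × μ × d = 4.74 × 1.04 × 13.369 = 65.904 km/s.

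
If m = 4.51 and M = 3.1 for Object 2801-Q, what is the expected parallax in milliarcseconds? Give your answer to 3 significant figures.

m − M = 4.51 − 3.1 = 1.41.
d = 10^((m−M)/5 + 1) = 10^1.282 = 19.143 pc.
p = 1/d = 1/19.143 = 0.052238 arcsec = 52.238 mas.

52.2 mas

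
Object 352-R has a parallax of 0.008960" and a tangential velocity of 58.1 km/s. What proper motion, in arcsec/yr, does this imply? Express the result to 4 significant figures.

0.1098 arcsec/yr

d = 1/p = 1/0.008960″ = 111.61 pc.
μ = v_t / (4.74 d) = 58.1 / (4.74 × 111.61) = 58.1 / 529.03 = 0.10982 ″/yr.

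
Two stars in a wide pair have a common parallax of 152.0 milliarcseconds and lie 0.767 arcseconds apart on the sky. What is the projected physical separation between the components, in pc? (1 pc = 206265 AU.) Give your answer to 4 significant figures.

2.446 × 10^-5 pc

d = 1/p = 1/0.1520″ = 6.5789 pc.
At distance d (pc), an angle of θ arcsec spans θ·d AU: s = 0.767 × 6.5789 = 5.046 AU.
= 5.046 / 206265 = 2.4464 × 10^-5 pc.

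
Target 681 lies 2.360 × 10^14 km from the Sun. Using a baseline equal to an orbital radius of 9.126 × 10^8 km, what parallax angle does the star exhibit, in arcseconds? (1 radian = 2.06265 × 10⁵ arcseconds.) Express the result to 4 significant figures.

θ ≈ B/d = (9.126 × 10^8) / (2.360 × 10^14) = 3.8669 × 10^-6 rad.
In arcseconds: 3.8669 × 10^-6 × 206265 = 0.79761″.

0.7976 arcsec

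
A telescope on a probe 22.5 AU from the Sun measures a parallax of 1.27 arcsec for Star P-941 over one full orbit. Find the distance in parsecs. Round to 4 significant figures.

With baseline B (in AU) and parallax p (in arcsec), d = B/p parsecs.
d = 22.5 / 1.27 = 17.717 pc.

17.72 pc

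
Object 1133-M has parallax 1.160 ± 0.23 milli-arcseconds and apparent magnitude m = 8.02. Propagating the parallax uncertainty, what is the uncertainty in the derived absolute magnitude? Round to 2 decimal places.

σ_M = 0.43 mag

M = m − 5 log₁₀ d + 5 = m + 5 log₁₀ p + 5, so ∂M/∂p = 5/(p ln 10).
σ_M = (5/ln 10) · (σ_p/p) = 2.1715 × 0.23/1.160 = 2.1715 × 0.19828 = 0.43057.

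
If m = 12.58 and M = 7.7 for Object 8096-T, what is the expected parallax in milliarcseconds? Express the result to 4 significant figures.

10.57 mas

m − M = 12.58 − 7.7 = 4.88.
d = 10^((m−M)/5 + 1) = 10^1.976 = 94.624 pc.
p = 1/d = 1/94.624 = 0.010568 arcsec = 10.568 mas.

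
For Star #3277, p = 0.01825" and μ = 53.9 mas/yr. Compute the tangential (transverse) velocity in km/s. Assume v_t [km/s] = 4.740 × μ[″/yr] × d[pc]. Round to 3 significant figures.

14.0 km/s

d = 1/p = 1/0.01825″ = 54.795 pc.
μ = 53.9 mas/yr = 0.0539 ″/yr.
v_t = 4.74 × μ × d = 4.74 × 0.0539 × 54.795 = 13.999 km/s.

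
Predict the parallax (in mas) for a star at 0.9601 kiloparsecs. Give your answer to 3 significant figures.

1.04 mas

d = 0.9601 kpc = 960.1 pc.
p = 1/d = 1/960.1 = 0.0010416 arcsec.
= 0.0010416 × 1000 = 1.0416 mas.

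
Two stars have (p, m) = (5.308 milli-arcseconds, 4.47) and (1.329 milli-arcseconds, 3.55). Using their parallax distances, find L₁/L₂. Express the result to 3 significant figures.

d₁ = 1/p₁ = 1/0.005308″ = 188.39 pc; d₂ = 1/p₂ = 1/0.001329″ = 752.45 pc.
M₁ = m₁ − 5 log₁₀ d₁ + 5 = 4.47 − 11.3753 + 5 = -1.9053.
M₂ = 3.55 − 14.3824 + 5 = -5.8324.
L₁/L₂ = 10^(0.4(M₂ − M₁)) = 10^(0.4 × (-3.9271)) = 10^(-1.57084) = 0.026863.

L₁/L₂ = 0.0269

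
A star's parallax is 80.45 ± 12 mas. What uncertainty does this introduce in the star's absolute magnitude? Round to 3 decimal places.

M = m − 5 log₁₀ d + 5 = m + 5 log₁₀ p + 5, so ∂M/∂p = 5/(p ln 10).
σ_M = (5/ln 10) · (σ_p/p) = 2.1715 × 12/80.45 = 2.1715 × 0.14916 = 0.3239.

σ_M = 0.324 mag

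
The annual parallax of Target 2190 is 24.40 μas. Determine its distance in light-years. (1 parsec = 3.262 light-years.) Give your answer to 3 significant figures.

134000 light years

p = 24.40 μas = 0.00002440 arcsec.
d = 1/p = 1/0.00002440 = 40984 pc.
In light-years: 40984 × 3.262 = 1.3369 × 10^5 ly.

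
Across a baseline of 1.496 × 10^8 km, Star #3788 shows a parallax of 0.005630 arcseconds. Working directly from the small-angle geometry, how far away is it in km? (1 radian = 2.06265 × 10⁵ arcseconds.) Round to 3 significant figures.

5.48 × 10^15 km

θ = 0.005630″ = 0.005630/206265 = 2.7295 × 10^-8 rad.
d = B/θ = (1.496 × 10^8) / (2.7295 × 10^-8) = 5.4809 × 10^15 km.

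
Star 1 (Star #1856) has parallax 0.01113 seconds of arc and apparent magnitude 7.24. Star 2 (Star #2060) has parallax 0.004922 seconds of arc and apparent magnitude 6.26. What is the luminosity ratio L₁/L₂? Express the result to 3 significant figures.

d₁ = 1/p₁ = 1/0.01113″ = 89.847 pc; d₂ = 1/p₂ = 1/0.004922″ = 203.17 pc.
M₁ = m₁ − 5 log₁₀ d₁ + 5 = 7.24 − 9.7675 + 5 = 2.4725.
M₂ = 6.26 − 11.5393 + 5 = -0.2793.
L₁/L₂ = 10^(0.4(M₂ − M₁)) = 10^(0.4 × (-2.7518)) = 10^(-1.10072) = 0.079301.

L₁/L₂ = 0.0793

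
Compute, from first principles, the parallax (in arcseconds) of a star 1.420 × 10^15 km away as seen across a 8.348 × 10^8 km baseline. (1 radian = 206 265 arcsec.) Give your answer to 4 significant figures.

θ ≈ B/d = (8.348 × 10^8) / (1.420 × 10^15) = 5.8789 × 10^-7 rad.
In arcseconds: 5.8789 × 10^-7 × 206265 = 0.12126″.

0.1213 arcsec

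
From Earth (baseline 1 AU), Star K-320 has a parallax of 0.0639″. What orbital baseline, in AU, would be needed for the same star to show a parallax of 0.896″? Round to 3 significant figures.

14.0 AU

Parallax scales linearly with baseline: p ∝ B, so B = p_target / p_Earth × 1 AU.
B = 0.896 / 0.0639 = 14.022 AU.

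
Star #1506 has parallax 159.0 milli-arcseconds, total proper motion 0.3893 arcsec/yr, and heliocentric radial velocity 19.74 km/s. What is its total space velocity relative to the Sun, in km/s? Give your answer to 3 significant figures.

d = 1/p = 1/0.1590″ = 6.2893 pc.
v_t = 4.740 μ d = 4.740 × 0.3893 × 6.2893 = 11.606 km/s.
v = √(v_r² + v_t²) = √(19.74² + 11.606²) = √524.367 = 22.899 km/s.

22.9 km/s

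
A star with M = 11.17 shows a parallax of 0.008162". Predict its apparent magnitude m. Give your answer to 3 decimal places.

d = 1/p = 1/0.008162″ = 122.52 pc.
m − M = 5 log₁₀ d − 5 = 5 log₁₀(122.52) − 5 = 10.4410 − 5 = 5.4410.
m = M + (m − M) = 11.17 + 5.4410 = 16.611.

m = 16.611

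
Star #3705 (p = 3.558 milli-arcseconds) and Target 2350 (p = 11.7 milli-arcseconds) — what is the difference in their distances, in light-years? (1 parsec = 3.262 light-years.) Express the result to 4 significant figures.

d_A = 1/0.003558″ = 281.06 pc; d_B = 1/0.01170″ = 85.47 pc.
|d_B − d_A| = |85.47 − 281.06| = 195.59 pc = 195.59 × 3.262 ly = 638.01 ly.

638.0 ly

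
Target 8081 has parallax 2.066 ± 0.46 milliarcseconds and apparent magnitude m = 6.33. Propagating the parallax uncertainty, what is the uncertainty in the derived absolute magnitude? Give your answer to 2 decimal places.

M = m − 5 log₁₀ d + 5 = m + 5 log₁₀ p + 5, so ∂M/∂p = 5/(p ln 10).
σ_M = (5/ln 10) · (σ_p/p) = 2.1715 × 0.46/2.066 = 2.1715 × 0.22265 = 0.48348.

σ_M = 0.48 mag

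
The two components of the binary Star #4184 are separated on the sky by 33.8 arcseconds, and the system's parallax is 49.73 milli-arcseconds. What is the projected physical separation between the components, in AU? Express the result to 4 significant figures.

679.7 AU

d = 1/p = 1/0.04973″ = 20.109 pc.
At distance d (pc), an angle of θ arcsec spans θ·d AU: s = 33.8 × 20.109 = 679.68 AU.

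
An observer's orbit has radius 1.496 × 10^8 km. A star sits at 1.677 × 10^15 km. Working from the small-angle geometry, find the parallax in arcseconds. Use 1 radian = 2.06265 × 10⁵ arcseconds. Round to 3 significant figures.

0.0184 arcsec

θ ≈ B/d = (1.496 × 10^8) / (1.677 × 10^15) = 8.9207 × 10^-8 rad.
In arcseconds: 8.9207 × 10^-8 × 206265 = 0.0184″.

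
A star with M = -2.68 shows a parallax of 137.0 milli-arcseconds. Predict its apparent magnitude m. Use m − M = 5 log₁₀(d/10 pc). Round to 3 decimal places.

d = 1/p = 1/0.1370″ = 7.2993 pc.
m − M = 5 log₁₀ d − 5 = 5 log₁₀(7.2993) − 5 = 4.3164 − 5 = -0.6836.
m = M + (m − M) = -2.68 + (-0.6836) = -3.364.

m = -3.364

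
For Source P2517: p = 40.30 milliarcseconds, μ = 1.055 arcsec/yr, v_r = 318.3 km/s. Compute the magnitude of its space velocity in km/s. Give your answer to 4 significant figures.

341.6 km/s

d = 1/p = 1/0.04030″ = 24.814 pc.
v_t = 4.740 μ d = 4.740 × 1.055 × 24.814 = 124.09 km/s.
v = √(v_r² + v_t²) = √(318.3² + 124.09²) = √116713 = 341.63 km/s.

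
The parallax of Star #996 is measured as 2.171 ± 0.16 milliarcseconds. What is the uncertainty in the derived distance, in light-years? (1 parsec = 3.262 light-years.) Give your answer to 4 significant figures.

110.7 ly

d = 1/p, so σ_d = σ_p / p².
σ_d = 0.000160 / (0.002171)² = 0.000160 / 0.0000047132 = 33.947 pc = 33.947 × 3.262 ly = 110.74 ly.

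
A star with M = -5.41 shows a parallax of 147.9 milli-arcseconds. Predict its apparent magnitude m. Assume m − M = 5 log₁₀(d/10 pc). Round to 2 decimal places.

d = 1/p = 1/0.1479″ = 6.7613 pc.
m − M = 5 log₁₀ d − 5 = 5 log₁₀(6.7613) − 5 = 4.1502 − 5 = -0.8498.
m = M + (m − M) = -5.41 + (-0.8498) = -6.26.

m = -6.26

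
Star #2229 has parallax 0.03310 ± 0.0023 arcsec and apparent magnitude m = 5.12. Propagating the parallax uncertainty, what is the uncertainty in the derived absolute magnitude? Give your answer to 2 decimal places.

M = m − 5 log₁₀ d + 5 = m + 5 log₁₀ p + 5, so ∂M/∂p = 5/(p ln 10).
σ_M = (5/ln 10) · (σ_p/p) = 2.1715 × 0.0023/0.03310 = 2.1715 × 0.069486 = 0.15089.

σ_M = 0.15 mag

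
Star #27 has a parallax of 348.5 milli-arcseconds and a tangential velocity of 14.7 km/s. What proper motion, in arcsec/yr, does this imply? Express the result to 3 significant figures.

d = 1/p = 1/0.3485″ = 2.8694 pc.
μ = v_t / (4.74 d) = 14.7 / (4.74 × 2.8694) = 14.7 / 13.601 = 1.0808 ″/yr.

1.08 arcsec/yr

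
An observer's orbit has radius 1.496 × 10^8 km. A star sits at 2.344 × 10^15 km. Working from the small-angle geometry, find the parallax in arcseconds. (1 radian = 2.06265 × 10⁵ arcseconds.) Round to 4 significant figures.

θ ≈ B/d = (1.496 × 10^8) / (2.344 × 10^15) = 6.3823 × 10^-8 rad.
In arcseconds: 6.3823 × 10^-8 × 206265 = 0.013164″.

0.01316 arcsec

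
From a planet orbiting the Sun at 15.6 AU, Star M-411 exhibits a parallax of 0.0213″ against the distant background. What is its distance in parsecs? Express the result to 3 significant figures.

732 pc

With baseline B (in AU) and parallax p (in arcsec), d = B/p parsecs.
d = 15.6 / 0.0213 = 732.39 pc.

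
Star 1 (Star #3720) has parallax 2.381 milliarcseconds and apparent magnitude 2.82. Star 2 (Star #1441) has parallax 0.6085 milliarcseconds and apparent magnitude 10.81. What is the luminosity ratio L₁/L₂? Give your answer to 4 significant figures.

d₁ = 1/p₁ = 1/0.002381″ = 419.99 pc; d₂ = 1/p₂ = 1/0.0006085″ = 1643.4 pc.
M₁ = m₁ − 5 log₁₀ d₁ + 5 = 2.82 − 13.1162 + 5 = -5.2962.
M₂ = 10.81 − 16.0787 + 5 = -0.2687.
L₁/L₂ = 10^(0.4(M₂ − M₁)) = 10^(0.4 × 5.0275) = 10^2.01100 = 102.57.

L₁/L₂ = 102.6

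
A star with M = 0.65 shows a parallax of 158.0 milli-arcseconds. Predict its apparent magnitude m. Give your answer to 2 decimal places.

d = 1/p = 1/0.1580″ = 6.3291 pc.
m − M = 5 log₁₀ d − 5 = 5 log₁₀(6.3291) − 5 = 4.0067 − 5 = -0.9933.
m = M + (m − M) = 0.65 + (-0.9933) = -0.34.

m = -0.34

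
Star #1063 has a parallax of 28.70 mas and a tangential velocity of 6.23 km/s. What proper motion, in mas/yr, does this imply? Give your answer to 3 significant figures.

d = 1/p = 1/0.02870″ = 34.843 pc.
μ = v_t / (4.74 d) = 6.23 / (4.74 × 34.843) = 6.23 / 165.16 = 0.037721 ″/yr = 37.721 mas/yr.

37.7 mas/yr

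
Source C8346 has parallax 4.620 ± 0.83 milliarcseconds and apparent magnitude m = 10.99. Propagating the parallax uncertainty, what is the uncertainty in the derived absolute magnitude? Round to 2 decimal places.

M = m − 5 log₁₀ d + 5 = m + 5 log₁₀ p + 5, so ∂M/∂p = 5/(p ln 10).
σ_M = (5/ln 10) · (σ_p/p) = 2.1715 × 0.83/4.620 = 2.1715 × 0.17965 = 0.39011.

σ_M = 0.39 mag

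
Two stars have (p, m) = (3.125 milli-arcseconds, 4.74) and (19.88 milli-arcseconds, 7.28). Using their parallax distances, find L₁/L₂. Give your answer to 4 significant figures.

d₁ = 1/p₁ = 1/0.003125″ = 320 pc; d₂ = 1/p₂ = 1/0.01988″ = 50.302 pc.
M₁ = m₁ − 5 log₁₀ d₁ + 5 = 4.74 − 12.5257 + 5 = -2.7857.
M₂ = 7.28 − 8.5079 + 5 = 3.7721.
L₁/L₂ = 10^(0.4(M₂ − M₁)) = 10^(0.4 × 6.5578) = 10^2.62312 = 419.87.

L₁/L₂ = 419.9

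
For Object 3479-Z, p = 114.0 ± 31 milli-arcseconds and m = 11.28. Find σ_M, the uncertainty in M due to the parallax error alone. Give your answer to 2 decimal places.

M = m − 5 log₁₀ d + 5 = m + 5 log₁₀ p + 5, so ∂M/∂p = 5/(p ln 10).
σ_M = (5/ln 10) · (σ_p/p) = 2.1715 × 31/114.0 = 2.1715 × 0.27193 = 0.5905.

σ_M = 0.59 mag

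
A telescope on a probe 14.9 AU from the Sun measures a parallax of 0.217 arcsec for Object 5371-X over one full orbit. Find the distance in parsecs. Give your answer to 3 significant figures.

With baseline B (in AU) and parallax p (in arcsec), d = B/p parsecs.
d = 14.9 / 0.217 = 68.664 pc.

68.7 pc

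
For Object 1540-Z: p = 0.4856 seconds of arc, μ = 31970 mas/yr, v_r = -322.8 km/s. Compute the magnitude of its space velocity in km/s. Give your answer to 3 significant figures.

449 km/s

d = 1/p = 1/0.4856″ = 2.0593 pc.
μ = 31970 mas/yr = 31.97 ″/yr.
v_t = 4.740 μ d = 4.740 × 31.97 × 2.0593 = 312.06 km/s.
v = √(v_r² + v_t²) = √((-322.8)² + 312.06²) = √201581 = 448.98 km/s.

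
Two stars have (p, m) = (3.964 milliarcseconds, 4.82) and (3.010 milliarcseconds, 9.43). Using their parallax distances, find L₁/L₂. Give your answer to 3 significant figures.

d₁ = 1/p₁ = 1/0.003964″ = 252.27 pc; d₂ = 1/p₂ = 1/0.003010″ = 332.23 pc.
M₁ = m₁ − 5 log₁₀ d₁ + 5 = 4.82 − 12.0093 + 5 = -2.1893.
M₂ = 9.43 − 12.6072 + 5 = 1.8228.
L₁/L₂ = 10^(0.4(M₂ − M₁)) = 10^(0.4 × 4.0121) = 10^1.60484 = 40.257.

L₁/L₂ = 40.3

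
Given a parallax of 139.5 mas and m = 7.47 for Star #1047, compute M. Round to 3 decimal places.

M = 8.193

d = 1/p = 1/0.1395″ = 7.1685 pc.
m − M = 5 log₁₀(7.1685) − 5 = 4.2771 − 5 = -0.7229.
M = m − (m − M) = 7.47 − (-0.7229) = 8.193.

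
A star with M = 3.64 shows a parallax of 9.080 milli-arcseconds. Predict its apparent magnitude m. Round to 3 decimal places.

m = 8.850

d = 1/p = 1/0.009080″ = 110.13 pc.
m − M = 5 log₁₀ d − 5 = 5 log₁₀(110.13) − 5 = 10.2095 − 5 = 5.2095.
m = M + (m − M) = 3.64 + 5.2095 = 8.850.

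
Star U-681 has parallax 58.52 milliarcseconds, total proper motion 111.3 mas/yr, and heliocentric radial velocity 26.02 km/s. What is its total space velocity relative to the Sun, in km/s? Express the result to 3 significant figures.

27.5 km/s

d = 1/p = 1/0.05852″ = 17.088 pc.
μ = 111.3 mas/yr = 0.1113 ″/yr.
v_t = 4.740 μ d = 4.740 × 0.1113 × 17.088 = 9.015 km/s.
v = √(v_r² + v_t²) = √(26.02² + 9.015²) = √758.311 = 27.537 km/s.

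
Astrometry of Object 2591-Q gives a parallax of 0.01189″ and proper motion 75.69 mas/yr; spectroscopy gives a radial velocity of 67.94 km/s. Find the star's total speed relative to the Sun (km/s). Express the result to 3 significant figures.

d = 1/p = 1/0.01189″ = 84.104 pc.
μ = 75.69 mas/yr = 0.07569 ″/yr.
v_t = 4.740 μ d = 4.740 × 0.07569 × 84.104 = 30.174 km/s.
v = √(v_r² + v_t²) = √(67.94² + 30.174²) = √5526.31 = 74.339 km/s.

74.3 km/s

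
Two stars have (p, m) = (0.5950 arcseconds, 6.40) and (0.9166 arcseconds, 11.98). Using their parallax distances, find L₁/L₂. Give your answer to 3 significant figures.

L₁/L₂ = 405

d₁ = 1/p₁ = 1/0.5950″ = 1.6807 pc; d₂ = 1/p₂ = 1/0.9166″ = 1.091 pc.
M₁ = m₁ − 5 log₁₀ d₁ + 5 = 6.40 − 1.1275 + 5 = 10.2725.
M₂ = 11.98 − 0.1891 + 5 = 16.7909.
L₁/L₂ = 10^(0.4(M₂ − M₁)) = 10^(0.4 × 6.5184) = 10^2.60736 = 404.91.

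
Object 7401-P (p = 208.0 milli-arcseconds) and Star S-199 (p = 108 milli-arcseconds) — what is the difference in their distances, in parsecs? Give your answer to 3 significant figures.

d_A = 1/0.2080″ = 4.8077 pc; d_B = 1/0.1080″ = 9.2593 pc.
|d_B − d_A| = |9.2593 − 4.8077| = 4.4516 pc.

4.45 pc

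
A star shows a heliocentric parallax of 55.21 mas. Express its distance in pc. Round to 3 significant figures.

18.1 pc

p = 55.21 mas = 0.05521 arcsec.
d = 1/p = 1/0.05521 = 18.113 pc.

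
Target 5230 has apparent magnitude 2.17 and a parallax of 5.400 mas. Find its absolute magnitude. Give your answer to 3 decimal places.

d = 1/p = 1/0.005400″ = 185.19 pc.
m − M = 5 log₁₀(185.19) − 5 = 11.3381 − 5 = 6.3381.
M = m − (m − M) = 2.17 − 6.3381 = -4.168.

M = -4.168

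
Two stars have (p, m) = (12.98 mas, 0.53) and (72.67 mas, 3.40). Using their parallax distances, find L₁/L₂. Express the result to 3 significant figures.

d₁ = 1/p₁ = 1/0.01298″ = 77.042 pc; d₂ = 1/p₂ = 1/0.07267″ = 13.761 pc.
M₁ = m₁ − 5 log₁₀ d₁ + 5 = 0.53 − 9.4336 + 5 = -3.9036.
M₂ = 3.40 − 5.6932 + 5 = 2.7068.
L₁/L₂ = 10^(0.4(M₂ − M₁)) = 10^(0.4 × 6.6104) = 10^2.64416 = 440.72.

L₁/L₂ = 441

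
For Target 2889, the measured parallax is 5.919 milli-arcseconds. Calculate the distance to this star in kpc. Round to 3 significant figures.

0.169 kpc

p = 5.919 milli-arcseconds = 0.005919 arcsec.
d = 1/p = 1/0.005919 = 168.95 pc.
= 0.16895 kpc.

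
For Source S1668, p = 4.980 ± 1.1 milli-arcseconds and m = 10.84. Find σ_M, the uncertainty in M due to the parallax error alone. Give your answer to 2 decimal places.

M = m − 5 log₁₀ d + 5 = m + 5 log₁₀ p + 5, so ∂M/∂p = 5/(p ln 10).
σ_M = (5/ln 10) · (σ_p/p) = 2.1715 × 1.1/4.980 = 2.1715 × 0.22088 = 0.47964.

σ_M = 0.48 mag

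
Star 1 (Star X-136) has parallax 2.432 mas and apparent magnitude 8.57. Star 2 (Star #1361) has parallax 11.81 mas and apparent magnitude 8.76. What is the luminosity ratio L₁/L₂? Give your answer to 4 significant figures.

L₁/L₂ = 28.09

d₁ = 1/p₁ = 1/0.002432″ = 411.18 pc; d₂ = 1/p₂ = 1/0.01181″ = 84.674 pc.
M₁ = m₁ − 5 log₁₀ d₁ + 5 = 8.57 − 13.0702 + 5 = 0.4998.
M₂ = 8.76 − 9.6388 + 5 = 4.1212.
L₁/L₂ = 10^(0.4(M₂ − M₁)) = 10^(0.4 × 3.6214) = 10^1.44856 = 28.091.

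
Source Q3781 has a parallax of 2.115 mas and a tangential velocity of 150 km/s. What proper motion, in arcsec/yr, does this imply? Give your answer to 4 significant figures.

0.06693 arcsec/yr

d = 1/p = 1/0.002115″ = 472.81 pc.
μ = v_t / (4.74 d) = 150 / (4.74 × 472.81) = 150 / 2241.1 = 0.066931 ″/yr.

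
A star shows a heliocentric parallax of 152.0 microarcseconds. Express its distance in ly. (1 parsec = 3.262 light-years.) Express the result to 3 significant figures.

21500 ly

p = 152.0 microarcseconds = 0.0001520 arcsec.
d = 1/p = 1/0.0001520 = 6578.9 pc.
In light-years: 6578.9 × 3.262 = 21460 ly.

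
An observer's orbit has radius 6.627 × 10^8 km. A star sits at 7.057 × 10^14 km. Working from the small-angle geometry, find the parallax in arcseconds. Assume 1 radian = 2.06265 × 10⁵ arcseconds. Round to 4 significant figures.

0.1937 arcsec

θ ≈ B/d = (6.627 × 10^8) / (7.057 × 10^14) = 9.3907 × 10^-7 rad.
In arcseconds: 9.3907 × 10^-7 × 206265 = 0.1937″.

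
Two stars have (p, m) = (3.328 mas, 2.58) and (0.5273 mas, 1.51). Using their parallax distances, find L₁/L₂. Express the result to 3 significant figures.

L₁/L₂ = 0.00937

d₁ = 1/p₁ = 1/0.003328″ = 300.48 pc; d₂ = 1/p₂ = 1/0.0005273″ = 1896.5 pc.
M₁ = m₁ − 5 log₁₀ d₁ + 5 = 2.58 − 12.3891 + 5 = -4.8091.
M₂ = 1.51 − 16.3898 + 5 = -9.8798.
L₁/L₂ = 10^(0.4(M₂ − M₁)) = 10^(0.4 × (-5.0707)) = 10^(-2.02828) = 0.0093696.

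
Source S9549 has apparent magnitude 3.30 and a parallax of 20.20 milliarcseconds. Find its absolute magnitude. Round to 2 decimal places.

M = -0.17

d = 1/p = 1/0.02020″ = 49.505 pc.
m − M = 5 log₁₀(49.505) − 5 = 8.4732 − 5 = 3.4732.
M = m − (m − M) = 3.30 − 3.4732 = -0.17.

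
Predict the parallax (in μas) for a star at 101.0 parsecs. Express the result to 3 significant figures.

9900 μas

p = 1/d = 1/101 = 0.009901 arcsec.
= 0.009901 × 10⁶ = 9901 μas.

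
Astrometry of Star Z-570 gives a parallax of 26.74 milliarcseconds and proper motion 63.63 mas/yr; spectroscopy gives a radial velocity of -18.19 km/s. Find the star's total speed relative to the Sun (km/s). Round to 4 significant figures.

d = 1/p = 1/0.02674″ = 37.397 pc.
μ = 63.63 mas/yr = 0.06363 ″/yr.
v_t = 4.740 μ d = 4.740 × 0.06363 × 37.397 = 11.279 km/s.
v = √(v_r² + v_t²) = √((-18.19)² + 11.279²) = √458.092 = 21.403 km/s.

21.40 km/s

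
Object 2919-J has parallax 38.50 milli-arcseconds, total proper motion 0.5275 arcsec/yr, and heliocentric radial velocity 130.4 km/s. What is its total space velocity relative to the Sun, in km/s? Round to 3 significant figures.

146 km/s

d = 1/p = 1/0.03850″ = 25.974 pc.
v_t = 4.740 μ d = 4.740 × 0.5275 × 25.974 = 64.944 km/s.
v = √(v_r² + v_t²) = √(130.4² + 64.944²) = √21221.9 = 145.68 km/s.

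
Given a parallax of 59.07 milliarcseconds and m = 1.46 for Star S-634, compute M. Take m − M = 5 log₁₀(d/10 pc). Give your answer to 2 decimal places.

M = 0.32

d = 1/p = 1/0.05907″ = 16.929 pc.
m − M = 5 log₁₀(16.929) − 5 = 6.1432 − 5 = 1.1432.
M = m − (m − M) = 1.46 − 1.1432 = 0.32.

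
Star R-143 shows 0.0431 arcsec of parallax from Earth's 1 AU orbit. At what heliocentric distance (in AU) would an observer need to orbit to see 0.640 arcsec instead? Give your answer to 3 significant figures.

14.8 AU

Parallax scales linearly with baseline: p ∝ B, so B = p_target / p_Earth × 1 AU.
B = 0.640 / 0.0431 = 14.849 AU.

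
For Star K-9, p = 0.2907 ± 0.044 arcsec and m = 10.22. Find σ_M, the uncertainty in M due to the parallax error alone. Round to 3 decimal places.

M = m − 5 log₁₀ d + 5 = m + 5 log₁₀ p + 5, so ∂M/∂p = 5/(p ln 10).
σ_M = (5/ln 10) · (σ_p/p) = 2.1715 × 0.044/0.2907 = 2.1715 × 0.15136 = 0.32868.

σ_M = 0.329 mag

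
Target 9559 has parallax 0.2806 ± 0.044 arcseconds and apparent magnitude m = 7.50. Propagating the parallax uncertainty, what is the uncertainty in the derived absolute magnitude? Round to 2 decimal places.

M = m − 5 log₁₀ d + 5 = m + 5 log₁₀ p + 5, so ∂M/∂p = 5/(p ln 10).
σ_M = (5/ln 10) · (σ_p/p) = 2.1715 × 0.044/0.2806 = 2.1715 × 0.15681 = 0.34051.

σ_M = 0.34 mag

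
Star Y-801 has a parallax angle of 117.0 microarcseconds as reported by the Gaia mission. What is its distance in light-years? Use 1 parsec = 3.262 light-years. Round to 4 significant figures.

27880 light years

p = 117.0 microarcseconds = 0.0001170 arcsec.
d = 1/p = 1/0.0001170 = 8547 pc.
In light-years: 8547 × 3.262 = 27880 ly.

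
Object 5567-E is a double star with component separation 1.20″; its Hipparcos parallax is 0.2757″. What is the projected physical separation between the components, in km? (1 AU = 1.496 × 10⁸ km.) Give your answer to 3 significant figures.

6.51 × 10^8 km

d = 1/p = 1/0.2757″ = 3.6271 pc.
At distance d (pc), an angle of θ arcsec spans θ·d AU: s = 1.20 × 3.6271 = 4.3525 AU.
= 4.3525 × 1.496 × 10⁸ km = 6.5113 × 10^8 km.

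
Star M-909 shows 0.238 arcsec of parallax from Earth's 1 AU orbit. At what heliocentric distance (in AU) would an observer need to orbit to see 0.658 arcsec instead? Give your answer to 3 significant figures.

Parallax scales linearly with baseline: p ∝ B, so B = p_target / p_Earth × 1 AU.
B = 0.658 / 0.238 = 2.7647 AU.

2.76 AU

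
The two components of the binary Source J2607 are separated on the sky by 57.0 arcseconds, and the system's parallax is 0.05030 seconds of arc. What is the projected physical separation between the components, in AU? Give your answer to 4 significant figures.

d = 1/p = 1/0.05030″ = 19.881 pc.
At distance d (pc), an angle of θ arcsec spans θ·d AU: s = 57.0 × 19.881 = 1133.2 AU.

1133 AU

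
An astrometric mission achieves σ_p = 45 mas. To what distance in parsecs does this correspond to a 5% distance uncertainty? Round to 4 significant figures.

σ_d/d = σ_p/p, so the condition is σ_p/p ≤ 0.05, i.e. p ≥ σ_p/0.05.
p_min = 45/0.05 = 900 mas = 0.9 arcsec.
d_max = 1/p_min = 1/0.9 = 1.1111 pc.

1.111 pc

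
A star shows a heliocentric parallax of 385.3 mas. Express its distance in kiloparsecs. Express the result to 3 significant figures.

0.00260 kpc

p = 385.3 mas = 0.3853 arcsec.
d = 1/p = 1/0.3853 = 2.5954 pc.
= 0.0025954 kpc.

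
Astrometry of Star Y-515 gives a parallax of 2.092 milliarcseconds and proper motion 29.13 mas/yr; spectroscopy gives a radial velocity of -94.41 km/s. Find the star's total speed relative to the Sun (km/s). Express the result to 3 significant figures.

d = 1/p = 1/0.002092″ = 478.01 pc.
μ = 29.13 mas/yr = 0.02913 ″/yr.
v_t = 4.740 μ d = 4.740 × 0.02913 × 478.01 = 66.002 km/s.
v = √(v_r² + v_t²) = √((-94.41)² + 66.002²) = √13269.5 = 115.19 km/s.

115 km/s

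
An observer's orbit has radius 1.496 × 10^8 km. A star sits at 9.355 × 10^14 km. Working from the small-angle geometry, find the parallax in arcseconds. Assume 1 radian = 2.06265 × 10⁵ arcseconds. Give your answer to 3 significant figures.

0.0330 arcsec

θ ≈ B/d = (1.496 × 10^8) / (9.355 × 10^14) = 1.5991 × 10^-7 rad.
In arcseconds: 1.5991 × 10^-7 × 206265 = 0.032984″.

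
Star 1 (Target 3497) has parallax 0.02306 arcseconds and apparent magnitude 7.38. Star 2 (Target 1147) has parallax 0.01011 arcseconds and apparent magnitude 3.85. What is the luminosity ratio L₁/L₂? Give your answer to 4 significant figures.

L₁/L₂ = 0.007444

d₁ = 1/p₁ = 1/0.02306″ = 43.365 pc; d₂ = 1/p₂ = 1/0.01011″ = 98.912 pc.
M₁ = m₁ − 5 log₁₀ d₁ + 5 = 7.38 − 8.1857 + 5 = 4.1943.
M₂ = 3.85 − 9.9762 + 5 = -1.1262.
L₁/L₂ = 10^(0.4(M₂ − M₁)) = 10^(0.4 × (-5.3205)) = 10^(-2.12820) = 0.0074439.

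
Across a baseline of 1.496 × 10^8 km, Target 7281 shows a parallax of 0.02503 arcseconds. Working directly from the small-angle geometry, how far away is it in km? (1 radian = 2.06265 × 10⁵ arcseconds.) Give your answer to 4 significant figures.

θ = 0.02503″ = 0.02503/206265 = 1.2135 × 10^-7 rad.
d = B/θ = (1.496 × 10^8) / (1.2135 × 10^-7) = 1.2328 × 10^15 km.

1.233 × 10^15 km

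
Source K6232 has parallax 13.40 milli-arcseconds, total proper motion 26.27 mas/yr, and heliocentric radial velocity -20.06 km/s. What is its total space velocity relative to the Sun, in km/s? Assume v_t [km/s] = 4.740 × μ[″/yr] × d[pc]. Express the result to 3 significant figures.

22.1 km/s

d = 1/p = 1/0.01340″ = 74.627 pc.
μ = 26.27 mas/yr = 0.02627 ″/yr.
v_t = 4.740 μ d = 4.740 × 0.02627 × 74.627 = 9.2925 km/s.
v = √(v_r² + v_t²) = √((-20.06)² + 9.2925²) = √488.754 = 22.108 km/s.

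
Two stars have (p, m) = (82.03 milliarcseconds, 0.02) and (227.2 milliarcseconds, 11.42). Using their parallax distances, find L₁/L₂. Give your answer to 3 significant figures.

d₁ = 1/p₁ = 1/0.08203″ = 12.191 pc; d₂ = 1/p₂ = 1/0.2272″ = 4.4014 pc.
M₁ = m₁ − 5 log₁₀ d₁ + 5 = 0.02 − 5.4302 + 5 = -0.4102.
M₂ = 11.42 − 3.2180 + 5 = 13.2020.
L₁/L₂ = 10^(0.4(M₂ − M₁)) = 10^(0.4 × 13.6122) = 10^5.44488 = 2.7854 × 10^5.

L₁/L₂ = 279000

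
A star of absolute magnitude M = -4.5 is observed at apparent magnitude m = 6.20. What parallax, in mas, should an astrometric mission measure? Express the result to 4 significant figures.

0.7244 mas

m − M = 6.20 − (-4.5) = 10.70.
d = 10^((m−M)/5 + 1) = 10^3.140 = 1380.4 pc.
p = 1/d = 1/1380.4 = 0.00072443 arcsec = 0.72443 mas.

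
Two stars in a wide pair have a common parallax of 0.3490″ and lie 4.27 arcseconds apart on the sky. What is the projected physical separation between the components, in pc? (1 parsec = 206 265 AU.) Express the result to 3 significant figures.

5.93 × 10^-5 pc

d = 1/p = 1/0.3490″ = 2.8653 pc.
At distance d (pc), an angle of θ arcsec spans θ·d AU: s = 4.27 × 2.8653 = 12.235 AU.
= 12.235 / 206265 = 5.9317 × 10^-5 pc.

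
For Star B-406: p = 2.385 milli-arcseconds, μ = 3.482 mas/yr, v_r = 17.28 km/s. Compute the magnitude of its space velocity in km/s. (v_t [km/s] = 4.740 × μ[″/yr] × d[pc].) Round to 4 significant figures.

18.61 km/s

d = 1/p = 1/0.002385″ = 419.29 pc.
μ = 3.482 mas/yr = 0.003482 ″/yr.
v_t = 4.740 μ d = 4.740 × 0.003482 × 419.29 = 6.9202 km/s.
v = √(v_r² + v_t²) = √(17.28² + 6.9202²) = √346.488 = 18.614 km/s.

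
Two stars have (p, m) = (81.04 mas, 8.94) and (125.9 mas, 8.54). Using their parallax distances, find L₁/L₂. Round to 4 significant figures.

L₁/L₂ = 1.670

d₁ = 1/p₁ = 1/0.08104″ = 12.34 pc; d₂ = 1/p₂ = 1/0.1259″ = 7.9428 pc.
M₁ = m₁ − 5 log₁₀ d₁ + 5 = 8.94 − 5.4566 + 5 = 8.4834.
M₂ = 8.54 − 4.4999 + 5 = 9.0401.
L₁/L₂ = 10^(0.4(M₂ − M₁)) = 10^(0.4 × 0.5567) = 10^0.22268 = 1.6699.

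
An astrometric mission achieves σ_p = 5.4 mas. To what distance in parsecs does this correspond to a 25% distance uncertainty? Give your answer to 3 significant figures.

σ_d/d = σ_p/p, so the condition is σ_p/p ≤ 0.25, i.e. p ≥ σ_p/0.25.
p_min = 5.4/0.25 = 21.6 mas = 0.0216 arcsec.
d_max = 1/p_min = 1/0.0216 = 46.296 pc.

46.3 pc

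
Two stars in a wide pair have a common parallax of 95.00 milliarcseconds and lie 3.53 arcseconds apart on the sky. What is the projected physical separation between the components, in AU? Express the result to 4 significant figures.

d = 1/p = 1/0.09500″ = 10.526 pc.
At distance d (pc), an angle of θ arcsec spans θ·d AU: s = 3.53 × 10.526 = 37.157 AU.

37.16 AU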